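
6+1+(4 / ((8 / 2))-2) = 6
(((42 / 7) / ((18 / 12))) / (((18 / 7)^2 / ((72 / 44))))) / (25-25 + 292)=49 / 14454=0.00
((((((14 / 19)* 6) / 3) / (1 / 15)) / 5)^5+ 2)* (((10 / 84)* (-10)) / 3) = -104676790550 / 155994237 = -671.03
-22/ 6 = -11/ 3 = -3.67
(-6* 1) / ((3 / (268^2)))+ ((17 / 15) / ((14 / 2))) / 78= -1176477103 / 8190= -143648.00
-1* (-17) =17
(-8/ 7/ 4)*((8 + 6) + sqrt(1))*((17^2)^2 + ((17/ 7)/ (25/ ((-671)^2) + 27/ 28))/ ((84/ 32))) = -213232687338910/ 595703143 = -357951.25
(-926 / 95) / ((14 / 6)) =-2778 / 665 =-4.18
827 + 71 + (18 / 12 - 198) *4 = 112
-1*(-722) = 722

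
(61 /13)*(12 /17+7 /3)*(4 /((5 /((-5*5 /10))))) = -18910 /663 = -28.52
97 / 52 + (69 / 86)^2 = 120623 / 48074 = 2.51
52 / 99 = 0.53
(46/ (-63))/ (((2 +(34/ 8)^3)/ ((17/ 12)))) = -0.01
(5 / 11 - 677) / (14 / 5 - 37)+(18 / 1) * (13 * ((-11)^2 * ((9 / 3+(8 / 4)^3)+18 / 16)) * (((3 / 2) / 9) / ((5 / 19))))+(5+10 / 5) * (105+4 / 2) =16417120237 / 75240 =218196.71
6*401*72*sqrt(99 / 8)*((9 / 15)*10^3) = 77954400*sqrt(22) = 365638546.31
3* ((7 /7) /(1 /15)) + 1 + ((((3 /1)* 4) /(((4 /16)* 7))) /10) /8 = 46.09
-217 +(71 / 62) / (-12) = -161519 / 744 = -217.10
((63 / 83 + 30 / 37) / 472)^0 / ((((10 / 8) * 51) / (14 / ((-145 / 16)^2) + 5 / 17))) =221404 / 30381125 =0.01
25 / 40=0.62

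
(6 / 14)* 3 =9 / 7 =1.29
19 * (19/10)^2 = 68.59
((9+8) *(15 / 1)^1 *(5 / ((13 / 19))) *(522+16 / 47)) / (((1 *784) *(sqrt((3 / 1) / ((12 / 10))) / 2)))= 59472375 *sqrt(10) / 119756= 1570.43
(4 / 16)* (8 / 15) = 2 / 15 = 0.13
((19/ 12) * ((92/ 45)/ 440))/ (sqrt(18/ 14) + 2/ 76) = 0.01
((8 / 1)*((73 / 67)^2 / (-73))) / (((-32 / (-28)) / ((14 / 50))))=-0.03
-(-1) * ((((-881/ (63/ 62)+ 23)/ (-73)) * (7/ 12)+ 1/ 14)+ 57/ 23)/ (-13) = -11797235/ 16501212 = -0.71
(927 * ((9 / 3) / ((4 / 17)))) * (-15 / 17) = -41715 / 4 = -10428.75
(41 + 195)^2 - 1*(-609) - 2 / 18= 506744 / 9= 56304.89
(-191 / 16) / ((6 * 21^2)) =-191 / 42336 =-0.00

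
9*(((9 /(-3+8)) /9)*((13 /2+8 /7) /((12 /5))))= 321 /56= 5.73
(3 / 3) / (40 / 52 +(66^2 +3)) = 13 / 56677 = 0.00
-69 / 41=-1.68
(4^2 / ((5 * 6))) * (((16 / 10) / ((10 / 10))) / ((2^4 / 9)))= 12 / 25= 0.48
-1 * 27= -27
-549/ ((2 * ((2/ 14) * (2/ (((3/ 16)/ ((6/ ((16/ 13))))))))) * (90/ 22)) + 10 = 0.97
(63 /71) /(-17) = -63 /1207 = -0.05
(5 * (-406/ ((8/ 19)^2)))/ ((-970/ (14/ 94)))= 512981/ 291776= 1.76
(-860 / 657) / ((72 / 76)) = -8170 / 5913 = -1.38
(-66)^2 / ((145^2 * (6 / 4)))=2904 / 21025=0.14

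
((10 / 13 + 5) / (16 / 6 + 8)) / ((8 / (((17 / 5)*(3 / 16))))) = 2295 / 53248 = 0.04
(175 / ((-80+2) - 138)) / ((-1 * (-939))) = -175 / 202824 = -0.00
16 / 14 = 8 / 7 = 1.14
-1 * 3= -3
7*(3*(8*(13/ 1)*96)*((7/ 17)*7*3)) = 30820608/ 17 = 1812976.94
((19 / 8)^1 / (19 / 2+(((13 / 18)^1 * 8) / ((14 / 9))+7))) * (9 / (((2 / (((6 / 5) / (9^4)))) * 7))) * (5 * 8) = 38 / 68769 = 0.00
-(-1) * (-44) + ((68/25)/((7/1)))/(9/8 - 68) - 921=-90348669/93625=-965.01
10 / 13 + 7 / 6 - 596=-46337 / 78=-594.06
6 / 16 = 0.38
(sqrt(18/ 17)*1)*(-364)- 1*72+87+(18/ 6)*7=36- 1092*sqrt(34)/ 17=-338.55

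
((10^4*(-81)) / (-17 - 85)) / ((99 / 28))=420000 / 187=2245.99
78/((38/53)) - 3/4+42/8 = 4305/38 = 113.29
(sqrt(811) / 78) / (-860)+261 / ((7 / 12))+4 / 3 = 9424 / 21 - sqrt(811) / 67080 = 448.76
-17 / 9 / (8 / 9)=-17 / 8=-2.12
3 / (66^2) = 0.00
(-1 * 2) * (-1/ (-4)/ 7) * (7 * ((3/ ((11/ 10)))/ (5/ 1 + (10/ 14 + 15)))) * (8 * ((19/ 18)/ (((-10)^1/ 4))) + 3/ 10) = 1939/ 9570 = 0.20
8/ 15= 0.53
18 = 18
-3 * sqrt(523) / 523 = -0.13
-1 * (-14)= 14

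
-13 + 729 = 716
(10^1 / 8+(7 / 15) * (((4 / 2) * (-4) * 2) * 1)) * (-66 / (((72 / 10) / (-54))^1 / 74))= -455433 / 2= -227716.50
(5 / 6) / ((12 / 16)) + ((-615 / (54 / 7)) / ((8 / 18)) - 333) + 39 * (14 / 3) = -23707 / 72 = -329.26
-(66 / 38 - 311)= 5876 / 19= 309.26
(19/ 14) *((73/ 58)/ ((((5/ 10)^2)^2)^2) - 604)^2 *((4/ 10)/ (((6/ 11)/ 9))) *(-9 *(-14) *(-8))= -3014787828096/ 4205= -716953110.13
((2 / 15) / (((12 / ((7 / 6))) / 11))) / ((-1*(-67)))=77 / 36180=0.00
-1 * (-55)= 55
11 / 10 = 1.10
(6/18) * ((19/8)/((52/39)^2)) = 57/128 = 0.45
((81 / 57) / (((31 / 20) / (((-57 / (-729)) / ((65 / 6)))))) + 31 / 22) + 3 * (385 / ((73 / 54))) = 1661666075 / 1941654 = 855.80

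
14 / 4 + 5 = 17 / 2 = 8.50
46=46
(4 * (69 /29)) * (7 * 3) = 5796 /29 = 199.86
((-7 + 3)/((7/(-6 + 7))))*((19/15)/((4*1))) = -19/105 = -0.18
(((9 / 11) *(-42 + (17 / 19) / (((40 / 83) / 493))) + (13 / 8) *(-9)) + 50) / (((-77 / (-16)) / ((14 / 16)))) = 3134531 / 22990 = 136.34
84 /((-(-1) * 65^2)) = 84 /4225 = 0.02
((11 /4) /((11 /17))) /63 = 17 /252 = 0.07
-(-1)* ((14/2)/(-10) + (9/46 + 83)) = 82.50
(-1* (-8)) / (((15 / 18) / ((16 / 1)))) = 768 / 5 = 153.60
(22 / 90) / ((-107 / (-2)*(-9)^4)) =22 / 31591215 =0.00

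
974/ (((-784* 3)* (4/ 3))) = -487/ 1568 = -0.31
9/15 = 3/5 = 0.60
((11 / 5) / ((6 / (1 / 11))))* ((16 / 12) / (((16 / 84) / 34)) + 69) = 10.23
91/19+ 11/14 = 1483/266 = 5.58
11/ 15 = 0.73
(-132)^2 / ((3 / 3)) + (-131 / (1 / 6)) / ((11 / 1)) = 190878 / 11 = 17352.55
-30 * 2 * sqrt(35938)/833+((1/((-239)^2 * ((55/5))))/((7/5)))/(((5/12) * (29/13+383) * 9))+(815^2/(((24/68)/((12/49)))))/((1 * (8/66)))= 439705758936604141/115640550564 - 60 * sqrt(35938)/833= 3802335.58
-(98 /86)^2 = -2401 /1849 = -1.30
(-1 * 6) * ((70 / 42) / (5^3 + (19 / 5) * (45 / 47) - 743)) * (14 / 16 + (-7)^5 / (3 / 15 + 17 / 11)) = -156.72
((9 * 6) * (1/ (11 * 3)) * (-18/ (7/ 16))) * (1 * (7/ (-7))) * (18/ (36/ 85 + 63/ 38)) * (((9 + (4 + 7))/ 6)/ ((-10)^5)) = -15504/ 798875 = -0.02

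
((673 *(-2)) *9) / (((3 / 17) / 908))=-62330568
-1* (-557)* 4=2228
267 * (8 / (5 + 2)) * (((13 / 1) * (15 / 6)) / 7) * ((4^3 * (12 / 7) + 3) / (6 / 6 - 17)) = -13693095 / 1372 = -9980.39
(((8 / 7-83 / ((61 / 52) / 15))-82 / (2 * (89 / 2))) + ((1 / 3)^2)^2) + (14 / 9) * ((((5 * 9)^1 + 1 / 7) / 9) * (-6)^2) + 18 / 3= -2383141045 / 3078243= -774.19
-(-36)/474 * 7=42/79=0.53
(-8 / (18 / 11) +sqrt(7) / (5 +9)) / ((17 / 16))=-704 / 153 +8 * sqrt(7) / 119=-4.42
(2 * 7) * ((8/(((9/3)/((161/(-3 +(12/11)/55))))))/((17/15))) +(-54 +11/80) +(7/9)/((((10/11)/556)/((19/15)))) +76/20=-135406205467/110343600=-1227.13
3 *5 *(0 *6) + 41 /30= 1.37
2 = 2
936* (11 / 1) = 10296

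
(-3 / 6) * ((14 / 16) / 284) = -7 / 4544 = -0.00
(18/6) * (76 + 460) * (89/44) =35778/11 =3252.55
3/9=1/3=0.33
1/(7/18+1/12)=36/17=2.12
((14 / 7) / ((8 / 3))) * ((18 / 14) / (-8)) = -27 / 224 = -0.12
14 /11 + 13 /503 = 7185 /5533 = 1.30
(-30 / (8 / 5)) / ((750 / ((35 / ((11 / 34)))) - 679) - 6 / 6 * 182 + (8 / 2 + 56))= 2975 / 125992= 0.02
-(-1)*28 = 28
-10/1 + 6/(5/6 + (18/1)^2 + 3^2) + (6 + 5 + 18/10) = 2.82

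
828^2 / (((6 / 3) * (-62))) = -171396 / 31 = -5528.90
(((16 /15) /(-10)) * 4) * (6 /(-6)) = 0.43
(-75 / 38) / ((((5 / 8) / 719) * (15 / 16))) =-2421.89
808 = 808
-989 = -989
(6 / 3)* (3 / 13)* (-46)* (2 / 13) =-552 / 169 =-3.27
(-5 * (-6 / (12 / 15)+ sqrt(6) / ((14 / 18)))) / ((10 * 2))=15 / 8- 9 * sqrt(6) / 28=1.09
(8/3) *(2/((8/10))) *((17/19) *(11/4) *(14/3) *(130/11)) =154700/171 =904.68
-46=-46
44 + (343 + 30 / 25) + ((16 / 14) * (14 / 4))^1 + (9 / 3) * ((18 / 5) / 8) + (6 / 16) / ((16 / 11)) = 252037 / 640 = 393.81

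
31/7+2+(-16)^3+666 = -23965/7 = -3423.57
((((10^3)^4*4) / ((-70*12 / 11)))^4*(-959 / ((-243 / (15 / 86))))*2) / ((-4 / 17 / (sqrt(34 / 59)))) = -33437290744591395552740240000000000000000000.00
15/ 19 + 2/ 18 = 154/ 171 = 0.90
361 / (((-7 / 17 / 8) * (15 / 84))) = -196384 / 5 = -39276.80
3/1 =3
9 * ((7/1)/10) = 63/10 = 6.30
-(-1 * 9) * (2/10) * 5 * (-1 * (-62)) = 558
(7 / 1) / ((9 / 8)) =56 / 9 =6.22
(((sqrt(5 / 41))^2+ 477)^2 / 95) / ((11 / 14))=5357405816 / 1756645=3049.79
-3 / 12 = -1 / 4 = -0.25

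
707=707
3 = 3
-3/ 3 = -1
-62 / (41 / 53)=-3286 / 41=-80.15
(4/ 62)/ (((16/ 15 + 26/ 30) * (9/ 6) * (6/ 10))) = 100/ 2697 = 0.04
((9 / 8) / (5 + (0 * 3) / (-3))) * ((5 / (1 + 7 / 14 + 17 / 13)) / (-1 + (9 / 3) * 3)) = 117 / 2336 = 0.05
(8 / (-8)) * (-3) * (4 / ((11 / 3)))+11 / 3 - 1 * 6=31 / 33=0.94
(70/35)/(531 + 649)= 1/590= 0.00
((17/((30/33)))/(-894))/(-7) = 187/62580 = 0.00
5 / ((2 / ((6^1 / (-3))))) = -5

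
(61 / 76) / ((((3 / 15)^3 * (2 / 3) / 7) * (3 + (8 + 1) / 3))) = 175.58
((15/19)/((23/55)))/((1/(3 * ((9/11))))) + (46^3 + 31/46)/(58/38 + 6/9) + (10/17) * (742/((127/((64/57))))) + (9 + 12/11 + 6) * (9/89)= 30755188039745843/692752392750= 44395.64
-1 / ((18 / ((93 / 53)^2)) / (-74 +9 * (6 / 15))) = 169136 / 14045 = 12.04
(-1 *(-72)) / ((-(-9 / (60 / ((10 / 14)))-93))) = 672 / 869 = 0.77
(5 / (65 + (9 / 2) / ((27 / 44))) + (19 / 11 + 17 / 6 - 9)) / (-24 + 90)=-62591 / 945252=-0.07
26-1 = 25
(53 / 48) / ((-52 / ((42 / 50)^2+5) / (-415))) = 7843417 / 156000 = 50.28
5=5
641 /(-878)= -641 /878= -0.73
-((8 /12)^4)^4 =-65536 /43046721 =-0.00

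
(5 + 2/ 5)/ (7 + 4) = 27/ 55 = 0.49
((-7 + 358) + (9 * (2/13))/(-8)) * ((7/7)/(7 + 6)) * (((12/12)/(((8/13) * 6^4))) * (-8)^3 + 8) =302023/1521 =198.57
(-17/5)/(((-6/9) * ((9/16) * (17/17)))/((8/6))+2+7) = -544/1395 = -0.39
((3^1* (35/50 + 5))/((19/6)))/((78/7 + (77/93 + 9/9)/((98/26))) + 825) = 123039/19062565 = 0.01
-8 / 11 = -0.73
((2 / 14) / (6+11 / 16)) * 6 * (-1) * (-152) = 14592 / 749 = 19.48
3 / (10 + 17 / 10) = 10 / 39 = 0.26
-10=-10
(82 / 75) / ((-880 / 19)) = -779 / 33000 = -0.02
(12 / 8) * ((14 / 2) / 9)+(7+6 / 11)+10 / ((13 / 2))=8795 / 858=10.25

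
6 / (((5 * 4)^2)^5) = 3 / 5120000000000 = 0.00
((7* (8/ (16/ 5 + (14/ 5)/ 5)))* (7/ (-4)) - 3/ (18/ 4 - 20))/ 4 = -37693/ 5828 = -6.47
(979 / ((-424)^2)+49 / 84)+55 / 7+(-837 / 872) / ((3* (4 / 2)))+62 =28923176839 / 411507264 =70.29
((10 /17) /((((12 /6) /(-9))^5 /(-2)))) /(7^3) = 295245 /46648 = 6.33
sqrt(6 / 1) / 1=sqrt(6)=2.45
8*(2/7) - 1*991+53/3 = -20392/21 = -971.05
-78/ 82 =-39/ 41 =-0.95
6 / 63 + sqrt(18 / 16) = 1.16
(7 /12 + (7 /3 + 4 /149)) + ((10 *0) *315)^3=5263 /1788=2.94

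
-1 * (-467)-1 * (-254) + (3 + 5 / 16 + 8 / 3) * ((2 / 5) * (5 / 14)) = 34649 / 48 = 721.85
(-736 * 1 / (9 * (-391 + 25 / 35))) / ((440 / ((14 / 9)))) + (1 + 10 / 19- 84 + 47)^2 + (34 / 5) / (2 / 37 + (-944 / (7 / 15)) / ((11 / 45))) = 958481896639239029 / 761677893936135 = 1258.38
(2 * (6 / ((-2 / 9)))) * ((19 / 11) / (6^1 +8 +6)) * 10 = -513 / 11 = -46.64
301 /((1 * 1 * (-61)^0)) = 301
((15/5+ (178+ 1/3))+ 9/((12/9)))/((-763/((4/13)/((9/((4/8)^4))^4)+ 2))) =-6308046473425/12794965327872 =-0.49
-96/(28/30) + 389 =2003/7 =286.14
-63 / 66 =-21 / 22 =-0.95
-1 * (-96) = 96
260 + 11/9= 261.22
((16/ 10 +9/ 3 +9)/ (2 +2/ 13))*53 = 11713/ 35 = 334.66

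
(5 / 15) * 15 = 5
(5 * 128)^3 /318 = 131072000 /159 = 824352.20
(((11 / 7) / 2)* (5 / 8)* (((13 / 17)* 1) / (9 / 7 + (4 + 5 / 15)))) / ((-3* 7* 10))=-143 / 449344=-0.00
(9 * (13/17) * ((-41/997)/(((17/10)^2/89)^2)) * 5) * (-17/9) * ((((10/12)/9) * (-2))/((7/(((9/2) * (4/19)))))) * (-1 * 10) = 21109465000000/33224904363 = 635.35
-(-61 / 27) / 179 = 61 / 4833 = 0.01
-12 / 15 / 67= -4 / 335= -0.01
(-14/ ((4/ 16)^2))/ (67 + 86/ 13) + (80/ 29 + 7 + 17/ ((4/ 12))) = 55234/ 957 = 57.72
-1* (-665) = 665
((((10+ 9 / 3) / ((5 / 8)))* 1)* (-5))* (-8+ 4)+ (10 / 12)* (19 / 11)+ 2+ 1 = 27749 / 66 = 420.44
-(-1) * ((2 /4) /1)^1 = 0.50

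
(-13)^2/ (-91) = -13/ 7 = -1.86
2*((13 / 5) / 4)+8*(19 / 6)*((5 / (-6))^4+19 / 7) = 2799131 / 34020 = 82.28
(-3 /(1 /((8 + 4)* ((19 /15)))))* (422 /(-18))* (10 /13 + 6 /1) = 7236.76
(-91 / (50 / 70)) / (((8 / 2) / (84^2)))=-1123668 / 5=-224733.60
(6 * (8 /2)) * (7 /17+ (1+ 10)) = 4656 /17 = 273.88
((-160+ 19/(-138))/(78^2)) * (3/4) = -22099/1119456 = -0.02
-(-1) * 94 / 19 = 94 / 19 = 4.95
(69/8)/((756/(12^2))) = 1.64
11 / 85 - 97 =-8234 / 85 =-96.87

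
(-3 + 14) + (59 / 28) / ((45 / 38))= 12.78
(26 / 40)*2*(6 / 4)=39 / 20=1.95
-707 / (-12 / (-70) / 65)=-1608425 / 6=-268070.83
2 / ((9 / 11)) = 22 / 9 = 2.44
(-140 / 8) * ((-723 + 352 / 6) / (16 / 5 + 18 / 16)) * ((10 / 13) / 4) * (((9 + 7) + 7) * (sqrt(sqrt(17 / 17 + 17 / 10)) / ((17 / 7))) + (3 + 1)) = 13951000 / 6747 + 56152775 * 30^(3 / 4) / 114699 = 8343.29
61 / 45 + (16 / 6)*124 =14941 / 45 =332.02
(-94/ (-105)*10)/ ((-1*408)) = -47/ 2142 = -0.02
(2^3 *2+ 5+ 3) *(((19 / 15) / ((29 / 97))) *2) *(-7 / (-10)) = 103208 / 725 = 142.36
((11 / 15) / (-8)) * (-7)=77 / 120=0.64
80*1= 80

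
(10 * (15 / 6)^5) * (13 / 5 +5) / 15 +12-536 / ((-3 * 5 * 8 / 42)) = 83327 / 120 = 694.39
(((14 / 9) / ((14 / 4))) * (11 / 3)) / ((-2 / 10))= -220 / 27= -8.15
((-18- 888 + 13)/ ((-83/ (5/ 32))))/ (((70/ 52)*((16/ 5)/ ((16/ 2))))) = 58045/ 18592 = 3.12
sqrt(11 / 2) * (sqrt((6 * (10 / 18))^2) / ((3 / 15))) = 25 * sqrt(22) / 3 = 39.09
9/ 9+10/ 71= 81/ 71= 1.14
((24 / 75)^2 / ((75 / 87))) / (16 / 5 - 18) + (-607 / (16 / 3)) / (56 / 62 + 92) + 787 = 279104406059 / 355200000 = 785.77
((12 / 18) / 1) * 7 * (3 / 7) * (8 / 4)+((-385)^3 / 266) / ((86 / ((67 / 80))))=-109032673 / 52288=-2085.23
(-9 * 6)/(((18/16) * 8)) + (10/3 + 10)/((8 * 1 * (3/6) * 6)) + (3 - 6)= -76/9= -8.44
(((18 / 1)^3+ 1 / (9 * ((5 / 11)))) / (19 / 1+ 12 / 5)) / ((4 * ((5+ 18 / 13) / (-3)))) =-3411863 / 106572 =-32.01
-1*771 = -771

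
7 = 7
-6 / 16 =-3 / 8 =-0.38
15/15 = 1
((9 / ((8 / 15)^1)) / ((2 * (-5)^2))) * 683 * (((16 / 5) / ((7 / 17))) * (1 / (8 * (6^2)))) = 34833 / 5600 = 6.22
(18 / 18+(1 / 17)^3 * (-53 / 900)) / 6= 4421647 / 26530200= 0.17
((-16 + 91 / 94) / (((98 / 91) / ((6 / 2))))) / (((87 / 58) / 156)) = -1432782 / 329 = -4354.96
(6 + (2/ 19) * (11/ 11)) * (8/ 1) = 928/ 19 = 48.84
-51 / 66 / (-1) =17 / 22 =0.77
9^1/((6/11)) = 33/2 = 16.50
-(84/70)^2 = -1.44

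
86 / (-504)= -43 / 252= -0.17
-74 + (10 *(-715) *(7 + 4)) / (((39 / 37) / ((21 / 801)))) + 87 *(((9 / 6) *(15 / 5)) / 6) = -6295835 / 3204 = -1964.99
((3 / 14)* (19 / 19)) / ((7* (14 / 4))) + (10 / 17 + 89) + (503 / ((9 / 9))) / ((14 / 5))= 3139875 / 11662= 269.24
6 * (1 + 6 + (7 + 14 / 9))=280 / 3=93.33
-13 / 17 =-0.76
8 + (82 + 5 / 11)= 90.45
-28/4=-7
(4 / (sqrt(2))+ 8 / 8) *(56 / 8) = 7+ 14 *sqrt(2) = 26.80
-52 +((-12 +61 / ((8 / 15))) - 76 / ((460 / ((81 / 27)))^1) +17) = 61529 / 920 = 66.88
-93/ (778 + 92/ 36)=-837/ 7025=-0.12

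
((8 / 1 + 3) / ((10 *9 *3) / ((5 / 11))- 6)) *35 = 55 / 84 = 0.65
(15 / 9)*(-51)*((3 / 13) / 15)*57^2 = -55233 / 13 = -4248.69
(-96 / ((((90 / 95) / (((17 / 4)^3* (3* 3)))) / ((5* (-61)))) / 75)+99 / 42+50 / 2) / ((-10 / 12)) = -134524697673 / 70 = -1921781395.33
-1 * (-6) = 6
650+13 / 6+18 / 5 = 19673 / 30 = 655.77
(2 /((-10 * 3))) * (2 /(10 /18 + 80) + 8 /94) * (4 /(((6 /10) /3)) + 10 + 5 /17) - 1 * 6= -10812788 /1737825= -6.22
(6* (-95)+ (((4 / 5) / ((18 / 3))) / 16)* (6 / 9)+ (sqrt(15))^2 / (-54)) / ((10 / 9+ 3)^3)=-8314569 / 1013060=-8.21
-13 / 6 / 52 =-1 / 24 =-0.04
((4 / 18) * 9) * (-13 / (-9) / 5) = 26 / 45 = 0.58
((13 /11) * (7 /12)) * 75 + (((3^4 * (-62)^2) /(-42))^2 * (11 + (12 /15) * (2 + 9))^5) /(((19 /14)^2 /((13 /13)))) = 4507367156063483898839 /49637500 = 90805684332681.62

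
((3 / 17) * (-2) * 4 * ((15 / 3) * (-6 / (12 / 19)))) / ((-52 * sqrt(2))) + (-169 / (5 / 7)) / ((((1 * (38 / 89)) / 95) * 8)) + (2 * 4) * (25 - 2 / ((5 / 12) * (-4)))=-509667 / 80 - 285 * sqrt(2) / 442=-6371.75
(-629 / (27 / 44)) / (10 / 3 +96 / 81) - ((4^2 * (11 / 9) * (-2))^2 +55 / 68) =-590445251 / 335988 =-1757.34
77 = 77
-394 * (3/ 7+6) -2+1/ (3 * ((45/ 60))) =-159668/ 63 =-2534.41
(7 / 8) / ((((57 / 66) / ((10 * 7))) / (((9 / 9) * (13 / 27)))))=35035 / 1026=34.15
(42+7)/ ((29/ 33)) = 1617/ 29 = 55.76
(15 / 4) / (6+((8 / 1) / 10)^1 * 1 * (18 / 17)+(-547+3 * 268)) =1275 / 89708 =0.01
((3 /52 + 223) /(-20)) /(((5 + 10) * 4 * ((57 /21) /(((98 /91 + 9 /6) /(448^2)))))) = -111019 /126261657600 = -0.00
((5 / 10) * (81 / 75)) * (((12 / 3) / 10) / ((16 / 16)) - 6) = -378 / 125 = -3.02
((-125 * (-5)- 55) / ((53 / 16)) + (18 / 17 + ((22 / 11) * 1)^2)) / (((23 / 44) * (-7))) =-7022312 / 145061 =-48.41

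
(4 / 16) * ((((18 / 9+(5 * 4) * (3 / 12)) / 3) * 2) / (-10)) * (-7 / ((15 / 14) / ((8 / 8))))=343 / 450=0.76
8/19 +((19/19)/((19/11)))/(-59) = 461/1121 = 0.41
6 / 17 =0.35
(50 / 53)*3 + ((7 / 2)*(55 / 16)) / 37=198005 / 62752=3.16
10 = 10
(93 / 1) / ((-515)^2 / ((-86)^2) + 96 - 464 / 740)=42416060 / 59853883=0.71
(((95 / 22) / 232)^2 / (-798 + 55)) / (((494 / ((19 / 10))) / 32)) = -1805 / 31453103968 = -0.00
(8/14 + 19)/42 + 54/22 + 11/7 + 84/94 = 818597/151998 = 5.39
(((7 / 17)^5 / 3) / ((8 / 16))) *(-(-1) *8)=268912 / 4259571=0.06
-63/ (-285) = 21/ 95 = 0.22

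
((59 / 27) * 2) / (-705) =-118 / 19035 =-0.01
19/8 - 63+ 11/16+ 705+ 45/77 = 795437/1232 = 645.65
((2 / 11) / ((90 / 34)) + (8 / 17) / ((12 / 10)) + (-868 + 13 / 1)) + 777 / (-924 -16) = -1353205727 / 1582020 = -855.37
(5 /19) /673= 5 /12787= 0.00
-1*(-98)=98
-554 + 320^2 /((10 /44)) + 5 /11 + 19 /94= 465306883 /1034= 450006.66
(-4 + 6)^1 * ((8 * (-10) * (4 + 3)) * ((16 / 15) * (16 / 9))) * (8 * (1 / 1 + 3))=-1835008 / 27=-67963.26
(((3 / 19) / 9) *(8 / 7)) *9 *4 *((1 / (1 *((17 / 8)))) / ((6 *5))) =128 / 11305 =0.01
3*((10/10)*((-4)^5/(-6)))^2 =262144/3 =87381.33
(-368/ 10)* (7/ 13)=-1288/ 65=-19.82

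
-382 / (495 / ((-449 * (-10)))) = -343036 / 99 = -3465.01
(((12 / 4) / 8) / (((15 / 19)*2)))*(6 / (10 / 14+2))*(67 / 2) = 1407 / 80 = 17.59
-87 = -87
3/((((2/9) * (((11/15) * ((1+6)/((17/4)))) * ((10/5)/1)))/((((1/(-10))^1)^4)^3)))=1377/246400000000000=0.00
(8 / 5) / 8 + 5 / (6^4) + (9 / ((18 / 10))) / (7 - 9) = -14879 / 6480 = -2.30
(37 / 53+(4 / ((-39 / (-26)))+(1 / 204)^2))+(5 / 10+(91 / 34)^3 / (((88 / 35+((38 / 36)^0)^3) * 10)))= 423764327 / 96083541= 4.41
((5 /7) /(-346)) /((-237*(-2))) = -5 /1148028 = -0.00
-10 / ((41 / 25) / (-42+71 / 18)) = 232.05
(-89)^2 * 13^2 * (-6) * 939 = -7541948466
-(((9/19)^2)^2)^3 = -282429536481/2213314919066161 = -0.00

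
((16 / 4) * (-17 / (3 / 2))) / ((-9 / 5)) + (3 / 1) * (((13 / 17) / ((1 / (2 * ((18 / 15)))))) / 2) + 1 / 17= 64253 / 2295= 28.00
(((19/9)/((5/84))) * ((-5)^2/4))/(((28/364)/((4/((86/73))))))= 1262170/129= 9784.26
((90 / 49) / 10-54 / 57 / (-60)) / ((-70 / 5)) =-1857 / 130340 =-0.01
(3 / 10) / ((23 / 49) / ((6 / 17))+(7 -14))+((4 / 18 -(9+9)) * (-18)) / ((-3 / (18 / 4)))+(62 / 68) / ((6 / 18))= -135267039 / 283390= -477.32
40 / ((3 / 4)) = 160 / 3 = 53.33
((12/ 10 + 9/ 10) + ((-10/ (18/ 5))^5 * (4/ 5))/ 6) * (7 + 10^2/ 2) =-671505847/ 590490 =-1137.20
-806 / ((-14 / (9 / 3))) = 1209 / 7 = 172.71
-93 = -93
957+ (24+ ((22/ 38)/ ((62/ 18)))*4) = 981.67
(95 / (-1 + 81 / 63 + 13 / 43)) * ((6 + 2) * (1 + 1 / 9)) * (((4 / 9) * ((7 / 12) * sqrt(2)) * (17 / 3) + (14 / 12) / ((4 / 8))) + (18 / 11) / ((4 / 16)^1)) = 272224400 * sqrt(2) / 129033 + 670266800 / 52569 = 15733.83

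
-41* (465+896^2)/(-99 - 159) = 32934521/258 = 127653.18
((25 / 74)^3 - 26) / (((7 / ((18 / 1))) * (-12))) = 31560597 / 5673136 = 5.56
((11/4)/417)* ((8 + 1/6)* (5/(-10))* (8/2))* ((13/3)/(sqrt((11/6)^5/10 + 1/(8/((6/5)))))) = -14014* sqrt(103629)/14404431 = -0.31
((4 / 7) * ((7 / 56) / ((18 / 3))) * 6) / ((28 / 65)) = 65 / 392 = 0.17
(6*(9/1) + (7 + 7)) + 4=72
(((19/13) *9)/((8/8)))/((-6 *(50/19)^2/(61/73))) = -1255197/4745000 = -0.26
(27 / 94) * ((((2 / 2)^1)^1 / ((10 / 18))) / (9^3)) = 1 / 1410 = 0.00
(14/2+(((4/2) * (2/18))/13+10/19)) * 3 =16769/741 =22.63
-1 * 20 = -20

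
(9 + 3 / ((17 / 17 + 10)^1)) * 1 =102 / 11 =9.27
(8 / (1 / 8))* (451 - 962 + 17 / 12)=-32613.33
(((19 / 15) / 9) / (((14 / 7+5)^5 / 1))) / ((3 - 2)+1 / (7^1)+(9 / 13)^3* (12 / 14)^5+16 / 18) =0.00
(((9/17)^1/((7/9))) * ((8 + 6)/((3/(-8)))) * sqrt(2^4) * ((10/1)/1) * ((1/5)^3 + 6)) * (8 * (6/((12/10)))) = -20763648/85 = -244278.21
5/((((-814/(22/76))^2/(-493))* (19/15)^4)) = -124790625/1030492977424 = -0.00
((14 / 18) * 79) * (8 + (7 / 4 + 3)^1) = 783.42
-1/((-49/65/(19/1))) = 1235/49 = 25.20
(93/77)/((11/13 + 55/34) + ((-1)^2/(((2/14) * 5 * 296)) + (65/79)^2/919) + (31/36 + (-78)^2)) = 0.00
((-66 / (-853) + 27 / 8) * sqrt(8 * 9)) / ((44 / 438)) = 15478263 * sqrt(2) / 75064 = 291.61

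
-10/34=-5/17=-0.29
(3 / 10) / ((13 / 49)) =147 / 130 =1.13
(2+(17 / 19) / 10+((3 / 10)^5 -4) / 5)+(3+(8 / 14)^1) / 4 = 145157319 / 66500000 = 2.18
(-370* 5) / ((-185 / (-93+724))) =6310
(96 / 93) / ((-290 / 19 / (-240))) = 14592 / 899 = 16.23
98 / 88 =49 / 44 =1.11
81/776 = 0.10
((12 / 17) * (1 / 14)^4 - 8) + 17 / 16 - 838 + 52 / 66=-18192585491 / 21551376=-844.15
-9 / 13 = -0.69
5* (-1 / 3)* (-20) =100 / 3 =33.33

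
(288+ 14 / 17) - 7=4791 / 17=281.82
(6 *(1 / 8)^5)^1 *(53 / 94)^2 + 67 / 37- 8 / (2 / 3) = -54577610249 / 5356453888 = -10.19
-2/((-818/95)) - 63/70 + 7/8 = 0.21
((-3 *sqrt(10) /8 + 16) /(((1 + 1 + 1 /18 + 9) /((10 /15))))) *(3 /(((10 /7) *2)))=1008 /995 - 189 *sqrt(10) /7960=0.94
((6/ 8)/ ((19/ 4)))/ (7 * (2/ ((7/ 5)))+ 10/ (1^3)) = 3/ 380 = 0.01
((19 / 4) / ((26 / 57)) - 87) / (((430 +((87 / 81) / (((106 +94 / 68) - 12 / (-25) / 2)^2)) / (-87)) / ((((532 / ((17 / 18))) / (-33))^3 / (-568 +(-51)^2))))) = 115520397888254131686816 / 265123509489019491035869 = 0.44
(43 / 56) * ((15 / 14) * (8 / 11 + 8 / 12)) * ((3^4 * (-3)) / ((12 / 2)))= -400545 / 8624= -46.45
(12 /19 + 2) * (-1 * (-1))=50 /19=2.63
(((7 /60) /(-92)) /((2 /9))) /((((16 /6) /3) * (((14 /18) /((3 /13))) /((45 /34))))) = -6561 /2602496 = -0.00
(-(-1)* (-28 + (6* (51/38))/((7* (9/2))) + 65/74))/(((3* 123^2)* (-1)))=264415/446698854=0.00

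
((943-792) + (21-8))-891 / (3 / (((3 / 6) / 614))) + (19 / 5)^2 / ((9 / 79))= 80267707 / 276300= 290.51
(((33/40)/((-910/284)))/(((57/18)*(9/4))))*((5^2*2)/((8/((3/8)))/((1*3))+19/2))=-56232/516971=-0.11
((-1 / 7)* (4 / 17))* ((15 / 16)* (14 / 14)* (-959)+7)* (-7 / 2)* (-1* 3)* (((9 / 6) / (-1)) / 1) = -472.27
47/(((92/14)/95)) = 31255/46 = 679.46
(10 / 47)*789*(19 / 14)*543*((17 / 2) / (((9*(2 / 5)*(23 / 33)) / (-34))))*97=-20917580541825 / 15134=-1382158090.51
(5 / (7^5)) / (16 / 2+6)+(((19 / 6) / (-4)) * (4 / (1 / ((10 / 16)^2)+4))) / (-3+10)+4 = 455085599 / 115766616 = 3.93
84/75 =28/25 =1.12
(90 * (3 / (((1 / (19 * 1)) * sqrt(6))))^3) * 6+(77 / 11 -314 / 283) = 1667 / 283+2777895 * sqrt(6) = 6804431.20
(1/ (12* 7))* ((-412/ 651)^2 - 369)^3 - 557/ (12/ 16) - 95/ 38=-3816739649380838005169819/ 6393890839777677684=-596935.38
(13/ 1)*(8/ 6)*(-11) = -572/ 3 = -190.67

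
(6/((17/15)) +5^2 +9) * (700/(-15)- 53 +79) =-812.08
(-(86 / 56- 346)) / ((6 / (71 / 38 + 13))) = 853.61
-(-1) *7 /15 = 7 /15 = 0.47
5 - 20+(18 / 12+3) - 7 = -35 / 2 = -17.50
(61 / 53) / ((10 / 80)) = 488 / 53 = 9.21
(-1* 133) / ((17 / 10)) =-1330 / 17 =-78.24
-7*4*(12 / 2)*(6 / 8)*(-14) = 1764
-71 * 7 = -497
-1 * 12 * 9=-108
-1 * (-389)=389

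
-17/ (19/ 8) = -136/ 19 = -7.16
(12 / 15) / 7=4 / 35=0.11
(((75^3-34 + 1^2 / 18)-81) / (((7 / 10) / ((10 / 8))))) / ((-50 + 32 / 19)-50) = -7660.45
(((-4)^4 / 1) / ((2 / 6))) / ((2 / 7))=2688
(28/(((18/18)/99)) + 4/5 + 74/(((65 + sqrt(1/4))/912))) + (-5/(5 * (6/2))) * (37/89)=665089853/174885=3803.01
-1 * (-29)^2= -841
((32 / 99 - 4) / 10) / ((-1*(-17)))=-182 / 8415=-0.02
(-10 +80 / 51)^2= 184900 / 2601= 71.09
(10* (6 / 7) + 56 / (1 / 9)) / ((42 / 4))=2392 / 49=48.82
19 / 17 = 1.12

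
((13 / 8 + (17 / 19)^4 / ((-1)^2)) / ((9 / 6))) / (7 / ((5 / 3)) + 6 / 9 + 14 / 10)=11811705 / 49000696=0.24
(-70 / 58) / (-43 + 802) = -35 / 22011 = -0.00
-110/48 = -55/24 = -2.29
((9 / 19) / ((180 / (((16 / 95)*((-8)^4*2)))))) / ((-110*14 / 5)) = -8192 / 694925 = -0.01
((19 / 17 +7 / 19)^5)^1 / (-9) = -2831155200000 / 3515706497843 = -0.81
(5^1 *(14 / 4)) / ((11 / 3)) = 105 / 22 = 4.77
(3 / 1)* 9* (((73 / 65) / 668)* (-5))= -1971 / 8684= -0.23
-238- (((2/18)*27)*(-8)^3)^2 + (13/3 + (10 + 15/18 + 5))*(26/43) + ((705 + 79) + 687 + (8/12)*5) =-304188124/129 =-2358047.47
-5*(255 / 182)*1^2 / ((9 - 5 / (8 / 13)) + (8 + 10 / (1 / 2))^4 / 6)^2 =-14688 / 22003564259131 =-0.00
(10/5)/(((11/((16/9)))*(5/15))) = 32/33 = 0.97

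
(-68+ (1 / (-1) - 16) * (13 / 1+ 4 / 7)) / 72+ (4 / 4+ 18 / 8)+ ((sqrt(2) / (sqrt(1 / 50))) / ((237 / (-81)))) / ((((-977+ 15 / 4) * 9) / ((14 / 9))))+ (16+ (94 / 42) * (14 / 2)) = 1589741803 / 51667896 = 30.77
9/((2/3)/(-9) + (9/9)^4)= 243/25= 9.72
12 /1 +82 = 94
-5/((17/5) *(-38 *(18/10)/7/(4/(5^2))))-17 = -49349/2907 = -16.98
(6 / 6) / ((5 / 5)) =1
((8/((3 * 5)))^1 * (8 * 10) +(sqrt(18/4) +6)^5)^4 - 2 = 70842570842489155389 * sqrt(2)/128 +64920927415976250985489/82944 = 1565415162980502667.84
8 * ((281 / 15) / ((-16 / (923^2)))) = -7979734.97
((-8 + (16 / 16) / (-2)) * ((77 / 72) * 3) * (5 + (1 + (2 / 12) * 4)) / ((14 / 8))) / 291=-935 / 2619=-0.36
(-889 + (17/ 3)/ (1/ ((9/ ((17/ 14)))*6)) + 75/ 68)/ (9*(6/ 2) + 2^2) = -43241/ 2108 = -20.51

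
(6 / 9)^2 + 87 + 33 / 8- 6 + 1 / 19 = 117131 / 1368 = 85.62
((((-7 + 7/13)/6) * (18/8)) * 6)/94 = -189/1222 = -0.15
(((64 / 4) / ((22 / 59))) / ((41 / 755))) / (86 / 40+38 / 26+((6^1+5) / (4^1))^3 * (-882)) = -741228800 / 17203666953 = -0.04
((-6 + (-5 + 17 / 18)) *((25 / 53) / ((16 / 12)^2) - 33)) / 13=1674793 / 66144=25.32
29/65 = 0.45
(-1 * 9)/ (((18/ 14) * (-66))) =0.11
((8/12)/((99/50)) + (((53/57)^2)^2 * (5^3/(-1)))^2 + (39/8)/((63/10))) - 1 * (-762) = 325814850460971122501/34320180390496308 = 9493.39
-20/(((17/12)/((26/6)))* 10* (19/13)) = -1352/323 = -4.19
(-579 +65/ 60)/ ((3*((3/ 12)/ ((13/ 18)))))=-90155/ 162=-556.51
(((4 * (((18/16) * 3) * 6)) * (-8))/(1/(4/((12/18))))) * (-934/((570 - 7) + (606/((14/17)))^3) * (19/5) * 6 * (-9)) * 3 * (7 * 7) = -46964743712208/170838313825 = -274.91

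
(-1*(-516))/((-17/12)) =-6192/17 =-364.24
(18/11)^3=5832/1331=4.38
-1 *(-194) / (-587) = -194 / 587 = -0.33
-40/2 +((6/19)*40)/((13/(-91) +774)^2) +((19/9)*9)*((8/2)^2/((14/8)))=599906549036/3902737237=153.71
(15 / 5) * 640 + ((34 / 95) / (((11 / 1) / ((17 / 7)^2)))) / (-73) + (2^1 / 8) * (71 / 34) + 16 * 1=984455291819 / 508363240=1936.52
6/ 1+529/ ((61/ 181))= 96115/ 61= 1575.66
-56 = -56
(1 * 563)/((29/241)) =135683/29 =4678.72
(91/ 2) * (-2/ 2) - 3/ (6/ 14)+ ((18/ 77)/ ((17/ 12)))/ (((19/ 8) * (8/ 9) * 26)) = -33946971/ 646646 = -52.50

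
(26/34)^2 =169/289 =0.58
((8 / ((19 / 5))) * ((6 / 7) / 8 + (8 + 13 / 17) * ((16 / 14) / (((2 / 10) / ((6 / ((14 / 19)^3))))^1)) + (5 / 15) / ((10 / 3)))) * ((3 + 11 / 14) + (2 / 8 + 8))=206703566563 / 10857322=19038.17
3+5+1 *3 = 11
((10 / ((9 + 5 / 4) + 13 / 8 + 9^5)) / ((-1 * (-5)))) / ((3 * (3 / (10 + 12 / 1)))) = 0.00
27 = 27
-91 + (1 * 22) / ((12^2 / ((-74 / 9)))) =-29891 / 324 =-92.26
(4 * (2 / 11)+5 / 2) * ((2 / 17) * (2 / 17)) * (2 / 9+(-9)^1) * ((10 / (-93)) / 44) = 28045 / 29269053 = 0.00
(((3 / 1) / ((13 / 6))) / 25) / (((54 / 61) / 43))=2623 / 975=2.69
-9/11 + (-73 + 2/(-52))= -21123/286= -73.86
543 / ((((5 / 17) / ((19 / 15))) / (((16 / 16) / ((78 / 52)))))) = 1559.01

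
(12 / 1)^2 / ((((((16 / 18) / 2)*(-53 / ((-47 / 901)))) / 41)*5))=2.61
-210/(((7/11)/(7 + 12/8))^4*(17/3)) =-3236905485/2744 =-1179630.28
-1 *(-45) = 45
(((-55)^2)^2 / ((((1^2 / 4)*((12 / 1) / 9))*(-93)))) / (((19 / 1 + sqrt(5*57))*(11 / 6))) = -2495625 / 62 + 2495625*sqrt(285) / 1178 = -4487.16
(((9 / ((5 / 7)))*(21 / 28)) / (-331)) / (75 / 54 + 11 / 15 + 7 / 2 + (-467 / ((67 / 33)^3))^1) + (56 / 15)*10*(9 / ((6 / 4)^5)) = 3222626840918359 / 72831868727904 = 44.25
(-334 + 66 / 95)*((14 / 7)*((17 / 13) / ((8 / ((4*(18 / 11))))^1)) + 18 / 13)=-15958656 / 13585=-1174.73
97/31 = 3.13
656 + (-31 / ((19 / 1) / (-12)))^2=375200 / 361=1039.34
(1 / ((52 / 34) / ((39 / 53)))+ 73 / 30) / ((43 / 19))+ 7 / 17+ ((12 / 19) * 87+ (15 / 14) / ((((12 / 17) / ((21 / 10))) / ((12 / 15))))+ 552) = 611.20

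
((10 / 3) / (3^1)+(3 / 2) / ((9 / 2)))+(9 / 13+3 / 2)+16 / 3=8.97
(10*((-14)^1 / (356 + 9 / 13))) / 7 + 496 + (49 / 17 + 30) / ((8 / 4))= 80781611 / 157658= 512.39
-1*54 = -54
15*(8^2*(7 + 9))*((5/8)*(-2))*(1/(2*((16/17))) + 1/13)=-151800/13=-11676.92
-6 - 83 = -89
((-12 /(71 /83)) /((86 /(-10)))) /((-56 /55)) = -68475 /42742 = -1.60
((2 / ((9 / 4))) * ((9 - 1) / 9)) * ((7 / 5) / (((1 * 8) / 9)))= 56 / 45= 1.24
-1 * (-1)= 1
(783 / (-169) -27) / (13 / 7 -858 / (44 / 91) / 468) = 898128 / 54925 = 16.35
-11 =-11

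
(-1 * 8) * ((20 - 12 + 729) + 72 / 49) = -289480 / 49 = -5907.76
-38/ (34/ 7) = -133/ 17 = -7.82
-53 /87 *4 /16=-53 /348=-0.15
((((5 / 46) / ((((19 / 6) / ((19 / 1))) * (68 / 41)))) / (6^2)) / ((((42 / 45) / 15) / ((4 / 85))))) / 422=3075 / 157081904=0.00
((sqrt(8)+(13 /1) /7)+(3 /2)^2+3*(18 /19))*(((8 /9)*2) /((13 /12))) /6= 64*sqrt(2) /117+29576 /15561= 2.67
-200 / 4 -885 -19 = -954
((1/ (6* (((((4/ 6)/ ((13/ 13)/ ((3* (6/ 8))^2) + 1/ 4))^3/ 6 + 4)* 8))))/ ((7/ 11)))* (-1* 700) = -838371875/ 166489392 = -5.04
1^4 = 1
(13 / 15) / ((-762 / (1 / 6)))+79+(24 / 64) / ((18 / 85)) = 22157003 / 274320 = 80.77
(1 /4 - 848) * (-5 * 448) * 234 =444356640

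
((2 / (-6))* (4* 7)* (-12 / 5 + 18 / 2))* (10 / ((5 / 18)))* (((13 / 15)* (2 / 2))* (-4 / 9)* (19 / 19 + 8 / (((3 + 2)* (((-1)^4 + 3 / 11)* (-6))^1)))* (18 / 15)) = 1519232 / 1875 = 810.26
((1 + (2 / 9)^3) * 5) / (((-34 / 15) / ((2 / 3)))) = -18425 / 12393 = -1.49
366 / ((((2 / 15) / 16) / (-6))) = -263520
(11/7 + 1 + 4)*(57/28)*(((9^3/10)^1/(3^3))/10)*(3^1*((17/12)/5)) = 601749/196000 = 3.07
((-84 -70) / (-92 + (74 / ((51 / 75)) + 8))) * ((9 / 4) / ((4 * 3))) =-3927 / 3376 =-1.16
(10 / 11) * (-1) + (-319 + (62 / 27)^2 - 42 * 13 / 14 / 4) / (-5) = 10230049 / 160380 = 63.79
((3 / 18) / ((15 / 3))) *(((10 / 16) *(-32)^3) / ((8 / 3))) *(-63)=16128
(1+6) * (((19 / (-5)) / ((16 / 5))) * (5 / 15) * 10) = -665 / 24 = -27.71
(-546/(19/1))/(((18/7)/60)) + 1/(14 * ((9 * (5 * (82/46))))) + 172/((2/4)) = -160248883/490770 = -326.53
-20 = -20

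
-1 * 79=-79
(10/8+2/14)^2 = 1521/784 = 1.94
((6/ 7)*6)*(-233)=-8388/ 7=-1198.29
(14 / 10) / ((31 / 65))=91 / 31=2.94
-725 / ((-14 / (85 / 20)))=12325 / 56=220.09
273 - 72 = 201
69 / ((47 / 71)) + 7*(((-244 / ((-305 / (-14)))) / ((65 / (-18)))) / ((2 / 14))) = 3913599 / 15275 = 256.21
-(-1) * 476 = 476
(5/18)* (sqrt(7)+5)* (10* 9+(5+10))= 175* sqrt(7)/6+875/6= 223.00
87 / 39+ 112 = 1485 / 13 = 114.23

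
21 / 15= 7 / 5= 1.40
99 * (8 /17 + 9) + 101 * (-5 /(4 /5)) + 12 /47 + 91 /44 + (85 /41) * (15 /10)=224693091 /720698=311.77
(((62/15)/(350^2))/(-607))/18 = -31/10038262500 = -0.00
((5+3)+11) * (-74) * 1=-1406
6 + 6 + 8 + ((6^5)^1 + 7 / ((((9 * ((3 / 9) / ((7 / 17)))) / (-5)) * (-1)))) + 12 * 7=402125 / 51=7884.80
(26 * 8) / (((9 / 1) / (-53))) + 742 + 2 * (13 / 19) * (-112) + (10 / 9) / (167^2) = -636.15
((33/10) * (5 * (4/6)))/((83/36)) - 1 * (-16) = 1724/83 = 20.77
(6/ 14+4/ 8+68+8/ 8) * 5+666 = 14219/ 14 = 1015.64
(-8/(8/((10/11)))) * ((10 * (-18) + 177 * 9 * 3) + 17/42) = -965875/231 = -4181.28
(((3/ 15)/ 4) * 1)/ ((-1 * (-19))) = 1/ 380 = 0.00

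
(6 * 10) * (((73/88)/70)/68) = 219/20944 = 0.01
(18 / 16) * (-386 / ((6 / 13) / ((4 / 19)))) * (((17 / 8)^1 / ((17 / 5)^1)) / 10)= -12.38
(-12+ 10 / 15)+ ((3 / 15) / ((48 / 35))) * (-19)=-677 / 48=-14.10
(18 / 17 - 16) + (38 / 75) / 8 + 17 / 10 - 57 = -357907 / 5100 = -70.18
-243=-243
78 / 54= 13 / 9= 1.44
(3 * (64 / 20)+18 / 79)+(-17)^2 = 118037 / 395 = 298.83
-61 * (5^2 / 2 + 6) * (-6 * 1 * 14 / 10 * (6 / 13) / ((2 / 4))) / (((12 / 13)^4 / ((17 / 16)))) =590076851 / 46080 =12805.49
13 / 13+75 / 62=137 / 62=2.21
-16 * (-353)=5648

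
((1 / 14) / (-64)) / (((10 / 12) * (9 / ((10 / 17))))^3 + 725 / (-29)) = -1 / 1834714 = -0.00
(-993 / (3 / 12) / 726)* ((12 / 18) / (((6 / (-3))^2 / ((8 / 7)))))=-2648 / 2541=-1.04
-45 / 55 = -9 / 11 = -0.82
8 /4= 2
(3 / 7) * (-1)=-3 / 7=-0.43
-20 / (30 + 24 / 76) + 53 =7537 / 144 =52.34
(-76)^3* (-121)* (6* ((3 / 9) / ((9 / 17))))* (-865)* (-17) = 26556454517120 / 9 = 2950717168568.89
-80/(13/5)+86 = 718/13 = 55.23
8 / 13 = 0.62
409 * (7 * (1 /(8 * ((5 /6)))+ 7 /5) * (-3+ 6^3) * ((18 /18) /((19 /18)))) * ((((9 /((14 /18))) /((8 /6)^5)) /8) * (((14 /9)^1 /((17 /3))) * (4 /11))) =1116285266061 /36382720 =30681.74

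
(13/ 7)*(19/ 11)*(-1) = -3.21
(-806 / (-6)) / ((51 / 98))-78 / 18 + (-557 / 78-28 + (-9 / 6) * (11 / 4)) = 3413623 / 15912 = 214.53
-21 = -21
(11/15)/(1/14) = 154/15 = 10.27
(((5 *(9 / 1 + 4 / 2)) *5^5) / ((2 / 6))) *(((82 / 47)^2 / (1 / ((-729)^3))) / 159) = -3824295261931.78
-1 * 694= -694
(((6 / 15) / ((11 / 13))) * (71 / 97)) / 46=923 / 122705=0.01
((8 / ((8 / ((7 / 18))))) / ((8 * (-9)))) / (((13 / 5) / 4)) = -35 / 4212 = -0.01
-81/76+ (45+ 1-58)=-993/76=-13.07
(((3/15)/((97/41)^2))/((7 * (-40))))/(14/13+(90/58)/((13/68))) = -633737/45656231600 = -0.00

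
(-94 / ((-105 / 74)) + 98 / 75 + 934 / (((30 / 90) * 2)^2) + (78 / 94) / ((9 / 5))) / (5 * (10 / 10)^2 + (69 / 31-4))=3319032949 / 4935000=672.55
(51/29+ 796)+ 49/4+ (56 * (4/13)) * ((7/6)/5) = 18413339/22620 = 814.03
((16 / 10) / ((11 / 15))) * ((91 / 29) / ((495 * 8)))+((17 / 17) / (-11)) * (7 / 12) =-10801 / 210540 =-0.05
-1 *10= -10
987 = 987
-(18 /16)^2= -81 /64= -1.27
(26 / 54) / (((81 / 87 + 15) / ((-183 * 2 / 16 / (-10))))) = 22997 / 332640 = 0.07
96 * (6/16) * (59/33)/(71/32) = 22656/781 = 29.01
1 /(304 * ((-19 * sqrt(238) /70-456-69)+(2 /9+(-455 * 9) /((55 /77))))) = -11088000 /21093407515157+405 * sqrt(238) /17762869486448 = -0.00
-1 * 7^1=-7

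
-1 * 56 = -56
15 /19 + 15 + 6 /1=414 /19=21.79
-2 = -2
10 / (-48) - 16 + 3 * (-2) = -533 / 24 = -22.21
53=53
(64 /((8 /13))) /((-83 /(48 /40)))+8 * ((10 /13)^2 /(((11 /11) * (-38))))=-2169664 /1332565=-1.63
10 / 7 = 1.43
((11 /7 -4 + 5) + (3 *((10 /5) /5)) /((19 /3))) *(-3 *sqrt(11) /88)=-0.31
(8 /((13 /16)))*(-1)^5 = -128 /13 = -9.85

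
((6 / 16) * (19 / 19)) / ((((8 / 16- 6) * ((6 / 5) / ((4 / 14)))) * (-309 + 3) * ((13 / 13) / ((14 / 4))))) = 5 / 26928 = 0.00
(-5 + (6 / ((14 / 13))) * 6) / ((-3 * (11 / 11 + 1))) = -199 / 42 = -4.74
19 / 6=3.17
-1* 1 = -1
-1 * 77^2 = -5929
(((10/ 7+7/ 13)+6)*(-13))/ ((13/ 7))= -725/ 13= -55.77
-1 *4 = -4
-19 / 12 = -1.58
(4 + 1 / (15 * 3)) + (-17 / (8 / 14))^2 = 640141 / 720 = 889.08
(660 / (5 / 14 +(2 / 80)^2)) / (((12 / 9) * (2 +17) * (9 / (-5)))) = -3080000 / 76133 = -40.46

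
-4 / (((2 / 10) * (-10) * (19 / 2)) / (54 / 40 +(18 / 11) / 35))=2151 / 7315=0.29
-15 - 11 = -26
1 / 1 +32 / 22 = 27 / 11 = 2.45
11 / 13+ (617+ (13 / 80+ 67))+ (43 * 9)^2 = 156472169 / 1040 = 150454.01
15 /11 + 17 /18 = 457 /198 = 2.31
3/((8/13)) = 39/8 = 4.88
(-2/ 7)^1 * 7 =-2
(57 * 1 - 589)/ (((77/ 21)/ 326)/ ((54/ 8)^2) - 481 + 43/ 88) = 125481312/ 113336777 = 1.11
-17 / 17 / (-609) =1 / 609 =0.00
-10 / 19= -0.53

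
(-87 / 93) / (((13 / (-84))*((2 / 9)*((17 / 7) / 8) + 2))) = 613872 / 209963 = 2.92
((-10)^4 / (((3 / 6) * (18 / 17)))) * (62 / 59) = 10540000 / 531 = 19849.34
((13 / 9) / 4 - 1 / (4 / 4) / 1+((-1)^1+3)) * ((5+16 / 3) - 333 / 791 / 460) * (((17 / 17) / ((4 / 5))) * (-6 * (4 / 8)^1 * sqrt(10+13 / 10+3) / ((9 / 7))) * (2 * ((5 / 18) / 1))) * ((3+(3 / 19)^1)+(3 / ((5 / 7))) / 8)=-171875514979 * sqrt(1430) / 20479288320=-317.37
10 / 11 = 0.91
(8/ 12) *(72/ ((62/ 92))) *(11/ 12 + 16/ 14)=146.69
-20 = -20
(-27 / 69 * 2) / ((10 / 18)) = -1.41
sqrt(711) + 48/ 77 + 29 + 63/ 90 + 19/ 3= 3 * sqrt(79) + 84677/ 2310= 63.32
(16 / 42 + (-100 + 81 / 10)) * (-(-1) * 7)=-19219 / 30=-640.63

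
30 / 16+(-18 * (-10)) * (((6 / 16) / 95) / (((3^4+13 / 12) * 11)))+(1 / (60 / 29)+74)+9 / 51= 6428447759 / 83992920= 76.54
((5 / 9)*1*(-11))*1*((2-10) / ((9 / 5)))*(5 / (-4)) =-2750 / 81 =-33.95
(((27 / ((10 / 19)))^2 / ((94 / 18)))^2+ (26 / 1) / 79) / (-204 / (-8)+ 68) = 443182020807839 / 163167785000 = 2716.11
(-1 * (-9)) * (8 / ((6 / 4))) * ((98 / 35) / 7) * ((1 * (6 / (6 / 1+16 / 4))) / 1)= 288 / 25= 11.52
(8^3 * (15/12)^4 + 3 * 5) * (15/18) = 6325/6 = 1054.17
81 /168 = 27 /56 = 0.48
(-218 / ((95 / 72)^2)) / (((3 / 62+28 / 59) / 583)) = -2410092672768 / 17264825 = -139595.55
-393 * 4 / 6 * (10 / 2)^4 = -163750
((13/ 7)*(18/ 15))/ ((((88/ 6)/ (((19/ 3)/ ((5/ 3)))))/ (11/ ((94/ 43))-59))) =-11277279/ 361900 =-31.16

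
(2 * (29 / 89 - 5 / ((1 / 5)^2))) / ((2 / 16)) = -177536 / 89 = -1994.79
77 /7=11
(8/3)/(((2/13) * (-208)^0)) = 52/3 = 17.33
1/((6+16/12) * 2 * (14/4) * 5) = 3/770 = 0.00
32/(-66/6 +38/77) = -3.05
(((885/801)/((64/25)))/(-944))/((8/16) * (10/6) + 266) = -125/72954368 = -0.00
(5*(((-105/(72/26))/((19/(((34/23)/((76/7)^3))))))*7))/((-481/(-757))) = -5407232075/42586817664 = -0.13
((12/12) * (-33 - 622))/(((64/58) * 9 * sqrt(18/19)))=-18995 * sqrt(38)/1728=-67.76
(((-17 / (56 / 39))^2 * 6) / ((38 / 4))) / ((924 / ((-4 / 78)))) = -11271 / 2293984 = -0.00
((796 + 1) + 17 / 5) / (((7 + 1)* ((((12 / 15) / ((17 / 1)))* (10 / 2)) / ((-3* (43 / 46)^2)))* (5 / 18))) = -73836117 / 18400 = -4012.83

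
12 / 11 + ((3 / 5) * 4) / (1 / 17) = 2304 / 55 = 41.89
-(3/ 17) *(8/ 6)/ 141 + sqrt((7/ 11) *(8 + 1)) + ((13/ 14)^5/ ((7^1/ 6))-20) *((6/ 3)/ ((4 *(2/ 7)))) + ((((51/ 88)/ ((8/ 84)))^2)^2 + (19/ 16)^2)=3 *sqrt(77)/ 11 + 51746451571230685547/ 38655287292002304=1341.06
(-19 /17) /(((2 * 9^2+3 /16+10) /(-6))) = 96 /2465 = 0.04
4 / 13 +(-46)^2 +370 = 32322 / 13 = 2486.31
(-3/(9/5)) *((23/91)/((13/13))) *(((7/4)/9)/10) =-0.01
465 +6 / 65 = 30231 / 65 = 465.09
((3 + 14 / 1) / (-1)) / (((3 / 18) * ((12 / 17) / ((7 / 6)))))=-2023 / 12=-168.58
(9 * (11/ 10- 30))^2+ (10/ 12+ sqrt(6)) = sqrt(6)+ 20295853/ 300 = 67655.29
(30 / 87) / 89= 0.00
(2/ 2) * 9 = 9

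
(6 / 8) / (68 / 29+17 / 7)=0.16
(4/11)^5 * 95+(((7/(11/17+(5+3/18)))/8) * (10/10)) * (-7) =-0.45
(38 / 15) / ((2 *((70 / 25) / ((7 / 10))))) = 19 / 60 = 0.32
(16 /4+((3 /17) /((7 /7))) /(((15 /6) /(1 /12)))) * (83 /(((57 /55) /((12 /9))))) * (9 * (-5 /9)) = -2138.81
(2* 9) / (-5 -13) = -1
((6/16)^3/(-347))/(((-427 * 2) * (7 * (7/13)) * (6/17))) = 1989/14869055488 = 0.00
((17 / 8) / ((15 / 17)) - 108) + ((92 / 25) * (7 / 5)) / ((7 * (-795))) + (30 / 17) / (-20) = -476092129 / 4505000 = -105.68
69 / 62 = 1.11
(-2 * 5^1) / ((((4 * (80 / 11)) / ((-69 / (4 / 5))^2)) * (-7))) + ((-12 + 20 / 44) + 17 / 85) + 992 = 265316749 / 197120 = 1345.97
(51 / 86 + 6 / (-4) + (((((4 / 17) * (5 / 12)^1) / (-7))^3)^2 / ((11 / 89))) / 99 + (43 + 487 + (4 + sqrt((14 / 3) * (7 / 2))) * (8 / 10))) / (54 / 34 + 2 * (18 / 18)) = 476 * sqrt(3) / 915 + 258003982839937794591898 / 1739228125866809757795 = 149.25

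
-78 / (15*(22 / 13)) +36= 1811 / 55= 32.93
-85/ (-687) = 85/ 687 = 0.12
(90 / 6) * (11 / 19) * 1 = 165 / 19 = 8.68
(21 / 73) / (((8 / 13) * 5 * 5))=273 / 14600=0.02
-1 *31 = -31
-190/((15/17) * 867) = -38/153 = -0.25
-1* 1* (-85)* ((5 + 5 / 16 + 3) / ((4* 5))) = 2261 / 64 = 35.33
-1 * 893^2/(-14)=56960.64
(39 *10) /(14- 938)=-65 /154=-0.42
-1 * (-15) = 15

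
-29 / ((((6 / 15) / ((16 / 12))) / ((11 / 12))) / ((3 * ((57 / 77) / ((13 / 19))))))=-52345 / 182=-287.61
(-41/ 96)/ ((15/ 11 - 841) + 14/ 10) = 2255/ 4425888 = 0.00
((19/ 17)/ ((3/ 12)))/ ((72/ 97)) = 6.02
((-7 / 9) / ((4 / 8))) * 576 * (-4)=3584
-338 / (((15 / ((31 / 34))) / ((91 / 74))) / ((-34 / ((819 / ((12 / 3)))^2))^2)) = -269824 / 16236801945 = -0.00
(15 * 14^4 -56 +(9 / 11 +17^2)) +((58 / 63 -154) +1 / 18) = 266260207 / 462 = 576320.79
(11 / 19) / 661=11 / 12559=0.00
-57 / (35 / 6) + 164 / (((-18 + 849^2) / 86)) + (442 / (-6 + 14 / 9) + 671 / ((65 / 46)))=13705186525 / 37480716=365.66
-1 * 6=-6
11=11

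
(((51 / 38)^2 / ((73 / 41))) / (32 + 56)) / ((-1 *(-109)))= 106641 / 1011111904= 0.00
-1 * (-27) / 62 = 27 / 62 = 0.44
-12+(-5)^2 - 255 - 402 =-644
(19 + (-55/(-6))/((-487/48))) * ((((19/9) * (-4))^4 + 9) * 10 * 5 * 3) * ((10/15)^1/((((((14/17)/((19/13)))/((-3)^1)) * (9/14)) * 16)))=-2378420641594375/498452292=-4771611.41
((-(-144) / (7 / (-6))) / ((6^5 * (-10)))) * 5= 1 / 126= 0.01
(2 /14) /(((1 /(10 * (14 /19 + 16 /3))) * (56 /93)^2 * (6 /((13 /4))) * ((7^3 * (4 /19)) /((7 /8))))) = 10806445 /68841472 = 0.16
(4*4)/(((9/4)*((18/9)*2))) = 16/9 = 1.78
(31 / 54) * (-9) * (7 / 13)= -217 / 78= -2.78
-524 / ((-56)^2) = -131 / 784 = -0.17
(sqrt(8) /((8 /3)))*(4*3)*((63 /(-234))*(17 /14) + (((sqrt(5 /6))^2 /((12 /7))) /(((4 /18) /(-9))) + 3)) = -31851*sqrt(2) /208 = -216.56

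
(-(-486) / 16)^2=59049 / 64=922.64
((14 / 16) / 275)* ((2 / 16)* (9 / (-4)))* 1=-63 / 70400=-0.00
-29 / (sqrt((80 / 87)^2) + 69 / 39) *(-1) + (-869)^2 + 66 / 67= 153864186506 / 203747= 755172.77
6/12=1/2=0.50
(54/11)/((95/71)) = 3834/1045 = 3.67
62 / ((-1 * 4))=-31 / 2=-15.50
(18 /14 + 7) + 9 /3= 79 /7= 11.29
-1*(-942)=942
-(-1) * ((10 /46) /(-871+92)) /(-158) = 5 /2830886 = 0.00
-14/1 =-14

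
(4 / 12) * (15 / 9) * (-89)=-445 / 9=-49.44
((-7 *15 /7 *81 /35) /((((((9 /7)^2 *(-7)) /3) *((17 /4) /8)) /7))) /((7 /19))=5472 /17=321.88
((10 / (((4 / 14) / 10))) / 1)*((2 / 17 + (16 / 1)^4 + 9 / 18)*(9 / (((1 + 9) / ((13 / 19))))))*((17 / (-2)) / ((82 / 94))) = -428859173925 / 3116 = -137631313.84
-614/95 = -6.46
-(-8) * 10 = 80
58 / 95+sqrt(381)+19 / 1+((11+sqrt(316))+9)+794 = 2*sqrt(79)+sqrt(381)+79193 / 95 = 870.91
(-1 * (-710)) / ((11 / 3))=2130 / 11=193.64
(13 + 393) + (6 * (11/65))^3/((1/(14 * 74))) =409343606/274625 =1490.55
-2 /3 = -0.67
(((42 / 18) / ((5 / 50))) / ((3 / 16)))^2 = 1254400 / 81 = 15486.42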